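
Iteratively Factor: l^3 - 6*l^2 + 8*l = (l - 4)*(l^2 - 2*l) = l*(l - 4)*(l - 2)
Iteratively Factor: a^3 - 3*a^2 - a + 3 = (a - 3)*(a^2 - 1) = (a - 3)*(a - 1)*(a + 1)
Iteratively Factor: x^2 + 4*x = (x + 4)*(x)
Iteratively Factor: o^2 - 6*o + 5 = (o - 5)*(o - 1)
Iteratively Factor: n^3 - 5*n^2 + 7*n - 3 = (n - 1)*(n^2 - 4*n + 3) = (n - 1)^2*(n - 3)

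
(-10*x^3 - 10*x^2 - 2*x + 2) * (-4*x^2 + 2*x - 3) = 40*x^5 + 20*x^4 + 18*x^3 + 18*x^2 + 10*x - 6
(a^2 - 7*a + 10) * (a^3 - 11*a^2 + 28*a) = a^5 - 18*a^4 + 115*a^3 - 306*a^2 + 280*a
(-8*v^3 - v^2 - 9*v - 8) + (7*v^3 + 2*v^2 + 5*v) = -v^3 + v^2 - 4*v - 8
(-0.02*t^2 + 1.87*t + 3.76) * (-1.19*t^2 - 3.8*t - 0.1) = 0.0238*t^4 - 2.1493*t^3 - 11.5784*t^2 - 14.475*t - 0.376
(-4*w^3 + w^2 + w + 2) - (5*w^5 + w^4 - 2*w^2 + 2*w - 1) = -5*w^5 - w^4 - 4*w^3 + 3*w^2 - w + 3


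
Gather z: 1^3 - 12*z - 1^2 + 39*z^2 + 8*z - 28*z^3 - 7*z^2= -28*z^3 + 32*z^2 - 4*z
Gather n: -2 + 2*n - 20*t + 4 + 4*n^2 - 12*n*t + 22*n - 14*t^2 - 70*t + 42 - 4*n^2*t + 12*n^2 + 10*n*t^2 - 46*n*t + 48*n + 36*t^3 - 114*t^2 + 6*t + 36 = n^2*(16 - 4*t) + n*(10*t^2 - 58*t + 72) + 36*t^3 - 128*t^2 - 84*t + 80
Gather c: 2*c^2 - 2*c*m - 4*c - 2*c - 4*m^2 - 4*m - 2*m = 2*c^2 + c*(-2*m - 6) - 4*m^2 - 6*m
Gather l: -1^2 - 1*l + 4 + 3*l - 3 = 2*l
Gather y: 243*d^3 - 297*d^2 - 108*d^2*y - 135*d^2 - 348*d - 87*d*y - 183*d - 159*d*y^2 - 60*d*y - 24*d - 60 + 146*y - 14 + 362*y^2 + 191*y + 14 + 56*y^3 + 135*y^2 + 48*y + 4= 243*d^3 - 432*d^2 - 555*d + 56*y^3 + y^2*(497 - 159*d) + y*(-108*d^2 - 147*d + 385) - 56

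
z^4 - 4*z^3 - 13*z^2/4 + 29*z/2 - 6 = (z - 4)*(z - 3/2)*(z - 1/2)*(z + 2)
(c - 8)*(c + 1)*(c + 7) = c^3 - 57*c - 56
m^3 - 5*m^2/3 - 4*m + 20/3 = (m - 2)*(m - 5/3)*(m + 2)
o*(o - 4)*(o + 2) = o^3 - 2*o^2 - 8*o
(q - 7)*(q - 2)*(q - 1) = q^3 - 10*q^2 + 23*q - 14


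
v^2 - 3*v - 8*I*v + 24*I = (v - 3)*(v - 8*I)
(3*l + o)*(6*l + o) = 18*l^2 + 9*l*o + o^2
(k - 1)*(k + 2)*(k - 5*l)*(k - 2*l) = k^4 - 7*k^3*l + k^3 + 10*k^2*l^2 - 7*k^2*l - 2*k^2 + 10*k*l^2 + 14*k*l - 20*l^2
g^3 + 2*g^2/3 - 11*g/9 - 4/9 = (g - 1)*(g + 1/3)*(g + 4/3)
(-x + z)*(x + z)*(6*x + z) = -6*x^3 - x^2*z + 6*x*z^2 + z^3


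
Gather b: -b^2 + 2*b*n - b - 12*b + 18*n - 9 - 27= -b^2 + b*(2*n - 13) + 18*n - 36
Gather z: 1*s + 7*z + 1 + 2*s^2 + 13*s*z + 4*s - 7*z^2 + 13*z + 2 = 2*s^2 + 5*s - 7*z^2 + z*(13*s + 20) + 3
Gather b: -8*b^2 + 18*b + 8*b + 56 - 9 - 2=-8*b^2 + 26*b + 45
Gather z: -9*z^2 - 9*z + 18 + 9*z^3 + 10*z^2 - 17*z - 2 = 9*z^3 + z^2 - 26*z + 16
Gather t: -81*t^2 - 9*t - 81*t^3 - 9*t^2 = -81*t^3 - 90*t^2 - 9*t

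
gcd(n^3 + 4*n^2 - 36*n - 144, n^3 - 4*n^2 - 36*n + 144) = n^2 - 36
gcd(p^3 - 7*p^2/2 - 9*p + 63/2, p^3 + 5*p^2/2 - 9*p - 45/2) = p^2 - 9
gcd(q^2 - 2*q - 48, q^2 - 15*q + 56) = q - 8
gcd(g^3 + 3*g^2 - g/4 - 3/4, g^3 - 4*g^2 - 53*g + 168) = 1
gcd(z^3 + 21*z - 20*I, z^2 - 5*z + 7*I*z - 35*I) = 1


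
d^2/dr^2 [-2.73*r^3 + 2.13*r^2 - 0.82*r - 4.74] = 4.26 - 16.38*r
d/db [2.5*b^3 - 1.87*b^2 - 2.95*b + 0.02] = 7.5*b^2 - 3.74*b - 2.95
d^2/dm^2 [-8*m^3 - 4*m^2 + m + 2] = -48*m - 8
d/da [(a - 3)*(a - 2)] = 2*a - 5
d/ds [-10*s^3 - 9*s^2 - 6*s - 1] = -30*s^2 - 18*s - 6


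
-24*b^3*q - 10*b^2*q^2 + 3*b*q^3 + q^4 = q*(-3*b + q)*(2*b + q)*(4*b + q)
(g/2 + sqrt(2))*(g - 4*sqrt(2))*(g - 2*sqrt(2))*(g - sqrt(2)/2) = g^4/2 - 9*sqrt(2)*g^3/4 - 2*g^2 + 18*sqrt(2)*g - 16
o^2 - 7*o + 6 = (o - 6)*(o - 1)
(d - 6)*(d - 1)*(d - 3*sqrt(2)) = d^3 - 7*d^2 - 3*sqrt(2)*d^2 + 6*d + 21*sqrt(2)*d - 18*sqrt(2)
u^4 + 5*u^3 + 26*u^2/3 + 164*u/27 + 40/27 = (u + 2/3)^2*(u + 5/3)*(u + 2)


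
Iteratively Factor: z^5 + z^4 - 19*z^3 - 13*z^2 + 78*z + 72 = (z + 2)*(z^4 - z^3 - 17*z^2 + 21*z + 36) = (z + 1)*(z + 2)*(z^3 - 2*z^2 - 15*z + 36) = (z - 3)*(z + 1)*(z + 2)*(z^2 + z - 12) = (z - 3)^2*(z + 1)*(z + 2)*(z + 4)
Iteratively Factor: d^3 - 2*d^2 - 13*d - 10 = (d + 1)*(d^2 - 3*d - 10) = (d + 1)*(d + 2)*(d - 5)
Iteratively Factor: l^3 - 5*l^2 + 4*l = (l)*(l^2 - 5*l + 4) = l*(l - 1)*(l - 4)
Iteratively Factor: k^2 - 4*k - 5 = (k + 1)*(k - 5)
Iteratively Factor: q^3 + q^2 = (q)*(q^2 + q) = q^2*(q + 1)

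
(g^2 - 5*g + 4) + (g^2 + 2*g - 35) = 2*g^2 - 3*g - 31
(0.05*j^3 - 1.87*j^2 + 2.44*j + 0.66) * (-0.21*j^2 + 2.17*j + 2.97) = -0.0105*j^5 + 0.5012*j^4 - 4.4218*j^3 - 0.397700000000001*j^2 + 8.679*j + 1.9602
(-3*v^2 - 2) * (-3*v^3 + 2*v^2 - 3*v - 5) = 9*v^5 - 6*v^4 + 15*v^3 + 11*v^2 + 6*v + 10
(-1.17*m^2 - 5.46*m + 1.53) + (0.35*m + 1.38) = -1.17*m^2 - 5.11*m + 2.91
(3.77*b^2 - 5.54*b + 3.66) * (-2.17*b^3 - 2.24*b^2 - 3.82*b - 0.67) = -8.1809*b^5 + 3.577*b^4 - 9.934*b^3 + 10.4385*b^2 - 10.2694*b - 2.4522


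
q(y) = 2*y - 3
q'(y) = 2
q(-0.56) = -4.12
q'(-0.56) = 2.00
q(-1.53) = -6.06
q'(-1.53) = 2.00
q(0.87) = -1.26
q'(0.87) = 2.00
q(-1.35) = -5.70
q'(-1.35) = 2.00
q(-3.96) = -10.92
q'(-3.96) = 2.00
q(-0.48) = -3.96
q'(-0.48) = 2.00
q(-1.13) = -5.26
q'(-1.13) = 2.00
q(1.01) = -0.98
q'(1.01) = 2.00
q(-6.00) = -15.00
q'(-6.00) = 2.00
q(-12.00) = -27.00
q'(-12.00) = 2.00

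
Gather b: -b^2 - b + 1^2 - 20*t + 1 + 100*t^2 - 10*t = -b^2 - b + 100*t^2 - 30*t + 2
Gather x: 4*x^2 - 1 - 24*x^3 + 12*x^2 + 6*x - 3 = -24*x^3 + 16*x^2 + 6*x - 4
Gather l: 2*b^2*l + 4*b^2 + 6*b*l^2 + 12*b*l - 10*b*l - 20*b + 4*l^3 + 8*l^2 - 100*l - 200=4*b^2 - 20*b + 4*l^3 + l^2*(6*b + 8) + l*(2*b^2 + 2*b - 100) - 200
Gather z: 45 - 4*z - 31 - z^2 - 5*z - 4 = -z^2 - 9*z + 10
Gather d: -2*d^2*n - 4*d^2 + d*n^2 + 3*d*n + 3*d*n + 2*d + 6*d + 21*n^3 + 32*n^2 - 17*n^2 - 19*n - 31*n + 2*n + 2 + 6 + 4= d^2*(-2*n - 4) + d*(n^2 + 6*n + 8) + 21*n^3 + 15*n^2 - 48*n + 12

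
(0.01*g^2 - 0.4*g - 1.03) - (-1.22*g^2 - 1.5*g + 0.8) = 1.23*g^2 + 1.1*g - 1.83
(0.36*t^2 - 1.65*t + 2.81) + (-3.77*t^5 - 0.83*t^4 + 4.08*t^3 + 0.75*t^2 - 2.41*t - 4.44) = -3.77*t^5 - 0.83*t^4 + 4.08*t^3 + 1.11*t^2 - 4.06*t - 1.63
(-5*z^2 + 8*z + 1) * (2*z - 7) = -10*z^3 + 51*z^2 - 54*z - 7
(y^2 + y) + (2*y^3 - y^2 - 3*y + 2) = 2*y^3 - 2*y + 2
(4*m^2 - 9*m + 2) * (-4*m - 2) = -16*m^3 + 28*m^2 + 10*m - 4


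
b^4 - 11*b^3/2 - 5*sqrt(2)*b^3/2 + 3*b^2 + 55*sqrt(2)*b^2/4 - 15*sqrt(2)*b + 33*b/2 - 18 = (b - 4)*(b - 3/2)*(b - 3*sqrt(2))*(b + sqrt(2)/2)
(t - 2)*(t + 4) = t^2 + 2*t - 8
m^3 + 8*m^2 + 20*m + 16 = (m + 2)^2*(m + 4)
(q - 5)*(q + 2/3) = q^2 - 13*q/3 - 10/3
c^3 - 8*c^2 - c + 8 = (c - 8)*(c - 1)*(c + 1)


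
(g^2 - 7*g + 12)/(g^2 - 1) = (g^2 - 7*g + 12)/(g^2 - 1)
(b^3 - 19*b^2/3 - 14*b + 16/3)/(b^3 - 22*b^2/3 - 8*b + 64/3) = (3*b - 1)/(3*b - 4)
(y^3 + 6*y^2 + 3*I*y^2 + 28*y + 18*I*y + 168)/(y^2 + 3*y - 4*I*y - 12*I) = (y^2 + y*(6 + 7*I) + 42*I)/(y + 3)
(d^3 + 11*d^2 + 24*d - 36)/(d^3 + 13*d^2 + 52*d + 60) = (d^2 + 5*d - 6)/(d^2 + 7*d + 10)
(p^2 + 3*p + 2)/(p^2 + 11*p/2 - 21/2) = 2*(p^2 + 3*p + 2)/(2*p^2 + 11*p - 21)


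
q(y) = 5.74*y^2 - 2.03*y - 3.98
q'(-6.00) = -70.91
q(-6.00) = 214.84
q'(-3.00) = -36.47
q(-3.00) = 53.77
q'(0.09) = -1.00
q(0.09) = -4.12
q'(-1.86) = -23.38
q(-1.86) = 19.65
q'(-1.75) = -22.12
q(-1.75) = 17.15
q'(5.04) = 55.83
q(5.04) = 131.59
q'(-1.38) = -17.87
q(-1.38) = 9.75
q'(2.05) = 21.50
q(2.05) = 15.98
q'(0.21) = 0.38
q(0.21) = -4.15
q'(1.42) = 14.27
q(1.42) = 4.71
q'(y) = 11.48*y - 2.03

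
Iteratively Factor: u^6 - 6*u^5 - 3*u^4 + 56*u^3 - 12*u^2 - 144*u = (u)*(u^5 - 6*u^4 - 3*u^3 + 56*u^2 - 12*u - 144) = u*(u - 4)*(u^4 - 2*u^3 - 11*u^2 + 12*u + 36) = u*(u - 4)*(u - 3)*(u^3 + u^2 - 8*u - 12) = u*(u - 4)*(u - 3)^2*(u^2 + 4*u + 4) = u*(u - 4)*(u - 3)^2*(u + 2)*(u + 2)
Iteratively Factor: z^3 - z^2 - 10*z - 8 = (z + 2)*(z^2 - 3*z - 4) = (z - 4)*(z + 2)*(z + 1)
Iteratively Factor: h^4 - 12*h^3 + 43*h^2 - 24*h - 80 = (h - 4)*(h^3 - 8*h^2 + 11*h + 20) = (h - 4)^2*(h^2 - 4*h - 5) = (h - 4)^2*(h + 1)*(h - 5)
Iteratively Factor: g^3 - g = (g)*(g^2 - 1) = g*(g + 1)*(g - 1)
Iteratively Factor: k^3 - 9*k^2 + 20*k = (k)*(k^2 - 9*k + 20) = k*(k - 4)*(k - 5)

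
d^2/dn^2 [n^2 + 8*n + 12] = 2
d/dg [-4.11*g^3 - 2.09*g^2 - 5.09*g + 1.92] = -12.33*g^2 - 4.18*g - 5.09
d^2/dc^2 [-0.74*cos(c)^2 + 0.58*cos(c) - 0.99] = -0.58*cos(c) + 1.48*cos(2*c)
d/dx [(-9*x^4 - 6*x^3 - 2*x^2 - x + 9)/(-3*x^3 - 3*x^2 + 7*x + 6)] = (27*x^6 + 54*x^5 - 177*x^4 - 306*x^3 - 44*x^2 + 30*x - 69)/(9*x^6 + 18*x^5 - 33*x^4 - 78*x^3 + 13*x^2 + 84*x + 36)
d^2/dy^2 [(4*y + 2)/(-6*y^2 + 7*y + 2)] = 4*((2*y + 1)*(12*y - 7)^2 + 4*(9*y - 2)*(-6*y^2 + 7*y + 2))/(-6*y^2 + 7*y + 2)^3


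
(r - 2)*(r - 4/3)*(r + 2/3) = r^3 - 8*r^2/3 + 4*r/9 + 16/9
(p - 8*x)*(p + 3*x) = p^2 - 5*p*x - 24*x^2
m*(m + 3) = m^2 + 3*m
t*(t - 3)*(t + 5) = t^3 + 2*t^2 - 15*t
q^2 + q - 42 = (q - 6)*(q + 7)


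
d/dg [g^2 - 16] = 2*g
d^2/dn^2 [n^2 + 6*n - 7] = 2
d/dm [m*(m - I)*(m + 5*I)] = 3*m^2 + 8*I*m + 5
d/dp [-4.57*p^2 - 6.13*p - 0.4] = -9.14*p - 6.13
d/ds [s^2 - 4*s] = 2*s - 4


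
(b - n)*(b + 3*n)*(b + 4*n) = b^3 + 6*b^2*n + 5*b*n^2 - 12*n^3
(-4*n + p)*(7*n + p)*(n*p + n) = -28*n^3*p - 28*n^3 + 3*n^2*p^2 + 3*n^2*p + n*p^3 + n*p^2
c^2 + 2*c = c*(c + 2)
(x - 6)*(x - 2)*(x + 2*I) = x^3 - 8*x^2 + 2*I*x^2 + 12*x - 16*I*x + 24*I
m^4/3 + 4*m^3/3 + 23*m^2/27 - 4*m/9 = m*(m/3 + 1)*(m - 1/3)*(m + 4/3)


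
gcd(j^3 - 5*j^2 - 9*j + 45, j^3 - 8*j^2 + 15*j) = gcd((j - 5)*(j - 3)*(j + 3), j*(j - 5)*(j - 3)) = j^2 - 8*j + 15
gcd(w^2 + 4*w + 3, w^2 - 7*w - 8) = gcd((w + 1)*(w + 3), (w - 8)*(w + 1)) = w + 1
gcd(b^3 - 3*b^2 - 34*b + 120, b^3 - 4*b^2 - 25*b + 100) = b^2 - 9*b + 20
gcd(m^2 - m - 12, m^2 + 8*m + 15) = m + 3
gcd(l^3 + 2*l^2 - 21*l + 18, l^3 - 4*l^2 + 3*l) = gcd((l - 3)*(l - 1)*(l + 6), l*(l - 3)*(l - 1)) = l^2 - 4*l + 3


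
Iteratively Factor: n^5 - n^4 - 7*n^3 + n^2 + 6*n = (n + 2)*(n^4 - 3*n^3 - n^2 + 3*n) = (n + 1)*(n + 2)*(n^3 - 4*n^2 + 3*n) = (n - 1)*(n + 1)*(n + 2)*(n^2 - 3*n) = (n - 3)*(n - 1)*(n + 1)*(n + 2)*(n)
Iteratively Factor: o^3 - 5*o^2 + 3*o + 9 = (o - 3)*(o^2 - 2*o - 3) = (o - 3)^2*(o + 1)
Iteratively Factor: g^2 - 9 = (g + 3)*(g - 3)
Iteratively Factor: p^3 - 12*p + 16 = (p - 2)*(p^2 + 2*p - 8) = (p - 2)*(p + 4)*(p - 2)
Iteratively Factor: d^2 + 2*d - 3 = (d - 1)*(d + 3)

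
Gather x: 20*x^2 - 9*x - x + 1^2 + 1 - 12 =20*x^2 - 10*x - 10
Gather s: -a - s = -a - s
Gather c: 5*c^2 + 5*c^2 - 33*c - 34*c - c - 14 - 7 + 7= 10*c^2 - 68*c - 14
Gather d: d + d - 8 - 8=2*d - 16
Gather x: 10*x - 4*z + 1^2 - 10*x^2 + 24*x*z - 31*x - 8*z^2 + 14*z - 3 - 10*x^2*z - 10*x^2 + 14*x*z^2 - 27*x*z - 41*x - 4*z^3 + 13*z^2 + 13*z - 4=x^2*(-10*z - 20) + x*(14*z^2 - 3*z - 62) - 4*z^3 + 5*z^2 + 23*z - 6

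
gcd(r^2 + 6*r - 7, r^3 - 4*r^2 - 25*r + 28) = r - 1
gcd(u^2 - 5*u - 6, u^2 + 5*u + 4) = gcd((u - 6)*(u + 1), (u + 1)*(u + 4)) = u + 1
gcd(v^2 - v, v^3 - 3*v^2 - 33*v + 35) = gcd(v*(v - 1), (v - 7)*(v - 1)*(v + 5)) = v - 1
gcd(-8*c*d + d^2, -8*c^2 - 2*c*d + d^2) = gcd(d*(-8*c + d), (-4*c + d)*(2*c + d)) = 1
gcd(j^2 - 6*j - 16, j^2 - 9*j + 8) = j - 8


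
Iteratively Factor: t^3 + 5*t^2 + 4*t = (t)*(t^2 + 5*t + 4) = t*(t + 1)*(t + 4)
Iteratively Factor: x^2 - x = (x - 1)*(x)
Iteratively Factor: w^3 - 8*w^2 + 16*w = (w - 4)*(w^2 - 4*w) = (w - 4)^2*(w)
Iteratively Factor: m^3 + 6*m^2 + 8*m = (m)*(m^2 + 6*m + 8) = m*(m + 2)*(m + 4)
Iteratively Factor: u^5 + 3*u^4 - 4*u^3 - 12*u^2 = (u + 3)*(u^4 - 4*u^2) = u*(u + 3)*(u^3 - 4*u) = u*(u - 2)*(u + 3)*(u^2 + 2*u) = u^2*(u - 2)*(u + 3)*(u + 2)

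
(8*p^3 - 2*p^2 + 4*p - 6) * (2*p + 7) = 16*p^4 + 52*p^3 - 6*p^2 + 16*p - 42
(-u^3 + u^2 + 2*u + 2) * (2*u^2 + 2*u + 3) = -2*u^5 + 3*u^3 + 11*u^2 + 10*u + 6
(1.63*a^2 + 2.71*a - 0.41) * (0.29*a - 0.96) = 0.4727*a^3 - 0.7789*a^2 - 2.7205*a + 0.3936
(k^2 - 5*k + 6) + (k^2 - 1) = 2*k^2 - 5*k + 5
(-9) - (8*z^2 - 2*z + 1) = -8*z^2 + 2*z - 10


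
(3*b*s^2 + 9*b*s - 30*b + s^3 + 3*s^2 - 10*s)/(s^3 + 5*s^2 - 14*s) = (3*b*s + 15*b + s^2 + 5*s)/(s*(s + 7))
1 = 1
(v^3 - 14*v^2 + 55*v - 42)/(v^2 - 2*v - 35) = (v^2 - 7*v + 6)/(v + 5)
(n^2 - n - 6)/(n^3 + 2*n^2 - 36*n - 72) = (n - 3)/(n^2 - 36)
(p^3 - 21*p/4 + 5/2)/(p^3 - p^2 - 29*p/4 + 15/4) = (p - 2)/(p - 3)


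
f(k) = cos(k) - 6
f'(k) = -sin(k)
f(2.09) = -6.50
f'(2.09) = -0.87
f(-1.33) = -5.76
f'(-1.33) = 0.97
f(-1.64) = -6.07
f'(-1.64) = 1.00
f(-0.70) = -5.24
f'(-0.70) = 0.64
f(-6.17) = -5.01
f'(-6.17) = -0.11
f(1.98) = -6.40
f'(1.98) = -0.92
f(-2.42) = -6.75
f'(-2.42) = 0.66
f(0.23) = -5.03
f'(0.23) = -0.23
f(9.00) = -6.91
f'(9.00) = -0.41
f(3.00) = -6.99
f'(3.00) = -0.14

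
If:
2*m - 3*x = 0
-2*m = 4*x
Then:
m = 0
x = 0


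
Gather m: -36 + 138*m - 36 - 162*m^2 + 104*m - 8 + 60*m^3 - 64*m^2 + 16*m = 60*m^3 - 226*m^2 + 258*m - 80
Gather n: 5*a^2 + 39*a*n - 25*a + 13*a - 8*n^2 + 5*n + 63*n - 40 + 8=5*a^2 - 12*a - 8*n^2 + n*(39*a + 68) - 32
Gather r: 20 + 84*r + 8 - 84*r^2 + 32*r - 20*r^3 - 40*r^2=-20*r^3 - 124*r^2 + 116*r + 28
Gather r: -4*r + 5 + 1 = 6 - 4*r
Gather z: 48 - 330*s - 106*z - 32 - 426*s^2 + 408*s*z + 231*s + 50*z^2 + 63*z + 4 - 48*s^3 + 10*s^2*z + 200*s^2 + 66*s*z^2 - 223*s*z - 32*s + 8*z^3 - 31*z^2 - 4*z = -48*s^3 - 226*s^2 - 131*s + 8*z^3 + z^2*(66*s + 19) + z*(10*s^2 + 185*s - 47) + 20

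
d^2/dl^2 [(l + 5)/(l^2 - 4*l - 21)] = 2*((-3*l - 1)*(-l^2 + 4*l + 21) - 4*(l - 2)^2*(l + 5))/(-l^2 + 4*l + 21)^3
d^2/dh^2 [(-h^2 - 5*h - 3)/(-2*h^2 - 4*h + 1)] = 6*(4*h^3 + 14*h^2 + 34*h + 25)/(8*h^6 + 48*h^5 + 84*h^4 + 16*h^3 - 42*h^2 + 12*h - 1)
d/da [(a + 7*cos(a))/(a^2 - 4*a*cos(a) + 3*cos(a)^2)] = (-11*a^2*sin(a) - a^2 + 3*a*sin(2*a) - 14*a*cos(a) + 21*sin(a)/4 + 21*sin(3*a)/4 + 31*cos(2*a)/2 + 31/2)/((a - 3*cos(a))^2*(a - cos(a))^2)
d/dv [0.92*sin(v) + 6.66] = 0.92*cos(v)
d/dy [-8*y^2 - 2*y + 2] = -16*y - 2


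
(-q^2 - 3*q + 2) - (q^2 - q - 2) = -2*q^2 - 2*q + 4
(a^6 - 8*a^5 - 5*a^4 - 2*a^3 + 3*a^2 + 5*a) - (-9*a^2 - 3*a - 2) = a^6 - 8*a^5 - 5*a^4 - 2*a^3 + 12*a^2 + 8*a + 2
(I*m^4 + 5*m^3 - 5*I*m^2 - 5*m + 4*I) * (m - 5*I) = I*m^5 + 10*m^4 - 30*I*m^3 - 30*m^2 + 29*I*m + 20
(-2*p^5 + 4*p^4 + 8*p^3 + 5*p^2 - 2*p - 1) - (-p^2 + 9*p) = -2*p^5 + 4*p^4 + 8*p^3 + 6*p^2 - 11*p - 1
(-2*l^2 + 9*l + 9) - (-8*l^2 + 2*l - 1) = 6*l^2 + 7*l + 10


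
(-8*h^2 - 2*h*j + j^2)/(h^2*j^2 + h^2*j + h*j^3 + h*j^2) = (-8*h^2 - 2*h*j + j^2)/(h*j*(h*j + h + j^2 + j))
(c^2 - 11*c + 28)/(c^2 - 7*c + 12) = (c - 7)/(c - 3)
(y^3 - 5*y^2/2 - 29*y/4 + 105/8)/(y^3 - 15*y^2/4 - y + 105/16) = 2*(2*y + 5)/(4*y + 5)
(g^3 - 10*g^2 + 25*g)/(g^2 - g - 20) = g*(g - 5)/(g + 4)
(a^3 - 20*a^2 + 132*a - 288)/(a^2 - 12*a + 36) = a - 8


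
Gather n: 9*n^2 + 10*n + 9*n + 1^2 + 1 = 9*n^2 + 19*n + 2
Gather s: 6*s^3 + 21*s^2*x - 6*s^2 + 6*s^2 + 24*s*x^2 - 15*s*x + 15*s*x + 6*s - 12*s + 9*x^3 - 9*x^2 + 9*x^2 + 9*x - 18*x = 6*s^3 + 21*s^2*x + s*(24*x^2 - 6) + 9*x^3 - 9*x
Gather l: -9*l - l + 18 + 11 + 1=30 - 10*l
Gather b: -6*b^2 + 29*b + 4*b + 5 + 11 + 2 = -6*b^2 + 33*b + 18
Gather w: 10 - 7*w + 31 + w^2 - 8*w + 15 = w^2 - 15*w + 56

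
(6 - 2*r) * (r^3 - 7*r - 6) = -2*r^4 + 6*r^3 + 14*r^2 - 30*r - 36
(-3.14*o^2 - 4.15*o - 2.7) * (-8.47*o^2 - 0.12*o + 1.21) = 26.5958*o^4 + 35.5273*o^3 + 19.5676*o^2 - 4.6975*o - 3.267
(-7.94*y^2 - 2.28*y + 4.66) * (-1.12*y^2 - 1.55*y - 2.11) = 8.8928*y^4 + 14.8606*y^3 + 15.0682*y^2 - 2.4122*y - 9.8326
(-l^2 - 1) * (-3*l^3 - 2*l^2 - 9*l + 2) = 3*l^5 + 2*l^4 + 12*l^3 + 9*l - 2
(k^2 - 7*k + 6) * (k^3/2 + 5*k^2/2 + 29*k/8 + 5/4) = k^5/2 - k^4 - 87*k^3/8 - 73*k^2/8 + 13*k + 15/2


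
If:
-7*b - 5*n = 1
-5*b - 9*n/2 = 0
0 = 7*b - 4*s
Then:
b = -9/13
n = 10/13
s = -63/52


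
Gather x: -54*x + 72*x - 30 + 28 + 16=18*x + 14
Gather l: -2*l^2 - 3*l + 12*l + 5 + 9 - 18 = -2*l^2 + 9*l - 4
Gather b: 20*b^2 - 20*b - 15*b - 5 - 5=20*b^2 - 35*b - 10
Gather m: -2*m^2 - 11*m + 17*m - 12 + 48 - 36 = -2*m^2 + 6*m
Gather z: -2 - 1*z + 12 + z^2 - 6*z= z^2 - 7*z + 10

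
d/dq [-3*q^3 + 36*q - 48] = 36 - 9*q^2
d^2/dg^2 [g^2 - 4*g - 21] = 2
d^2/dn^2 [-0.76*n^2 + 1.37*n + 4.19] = -1.52000000000000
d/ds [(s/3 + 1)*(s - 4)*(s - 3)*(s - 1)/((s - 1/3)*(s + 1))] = (6*s^5 - 9*s^4 - 24*s^3 - 130*s^2 + 226*s + 27)/(9*s^4 + 12*s^3 - 2*s^2 - 4*s + 1)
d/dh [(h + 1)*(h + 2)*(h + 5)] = 3*h^2 + 16*h + 17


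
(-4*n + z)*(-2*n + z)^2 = -16*n^3 + 20*n^2*z - 8*n*z^2 + z^3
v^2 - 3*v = v*(v - 3)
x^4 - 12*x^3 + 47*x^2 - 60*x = x*(x - 5)*(x - 4)*(x - 3)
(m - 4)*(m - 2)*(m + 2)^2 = m^4 - 2*m^3 - 12*m^2 + 8*m + 32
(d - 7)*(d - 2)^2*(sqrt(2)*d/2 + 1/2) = sqrt(2)*d^4/2 - 11*sqrt(2)*d^3/2 + d^3/2 - 11*d^2/2 + 16*sqrt(2)*d^2 - 14*sqrt(2)*d + 16*d - 14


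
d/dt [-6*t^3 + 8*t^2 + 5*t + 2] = -18*t^2 + 16*t + 5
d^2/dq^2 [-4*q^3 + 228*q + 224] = -24*q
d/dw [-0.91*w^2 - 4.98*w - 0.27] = -1.82*w - 4.98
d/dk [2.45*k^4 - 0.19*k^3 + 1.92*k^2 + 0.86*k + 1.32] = 9.8*k^3 - 0.57*k^2 + 3.84*k + 0.86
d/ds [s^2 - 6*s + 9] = 2*s - 6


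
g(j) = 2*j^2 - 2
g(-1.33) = 1.54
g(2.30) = 8.58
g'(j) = 4*j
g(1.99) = 5.92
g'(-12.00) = -48.00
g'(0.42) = 1.68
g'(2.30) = 9.20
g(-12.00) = 286.00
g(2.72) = 12.80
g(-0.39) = -1.70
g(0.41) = -1.66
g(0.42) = -1.65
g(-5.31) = 54.39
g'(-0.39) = -1.56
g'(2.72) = 10.88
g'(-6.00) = -24.00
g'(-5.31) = -21.24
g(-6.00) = 70.00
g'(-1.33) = -5.32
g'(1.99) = 7.96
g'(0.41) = 1.64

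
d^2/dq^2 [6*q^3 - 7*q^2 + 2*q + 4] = 36*q - 14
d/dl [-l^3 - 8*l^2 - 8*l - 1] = -3*l^2 - 16*l - 8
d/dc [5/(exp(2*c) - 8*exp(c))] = 10*(4 - exp(c))*exp(-c)/(exp(c) - 8)^2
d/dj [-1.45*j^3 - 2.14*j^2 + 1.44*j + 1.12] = -4.35*j^2 - 4.28*j + 1.44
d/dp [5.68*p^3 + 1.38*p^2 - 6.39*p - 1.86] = 17.04*p^2 + 2.76*p - 6.39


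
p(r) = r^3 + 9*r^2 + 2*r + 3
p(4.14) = 236.49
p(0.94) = 13.66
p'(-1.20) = -15.28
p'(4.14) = 127.94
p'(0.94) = 21.57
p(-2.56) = 40.09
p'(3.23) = 91.44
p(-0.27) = 3.10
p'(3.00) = 83.00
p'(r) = 3*r^2 + 18*r + 2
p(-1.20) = 11.83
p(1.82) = 42.48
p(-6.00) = 99.00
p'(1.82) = 44.70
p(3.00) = 117.00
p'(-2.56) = -24.42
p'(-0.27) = -2.64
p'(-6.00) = 2.00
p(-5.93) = 99.10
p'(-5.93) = 0.75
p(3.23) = 137.05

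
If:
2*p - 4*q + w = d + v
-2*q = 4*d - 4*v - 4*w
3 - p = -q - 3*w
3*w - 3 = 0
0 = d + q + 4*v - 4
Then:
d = -44/13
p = 186/13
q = 108/13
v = -3/13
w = 1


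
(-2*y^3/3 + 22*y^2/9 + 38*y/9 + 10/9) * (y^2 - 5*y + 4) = -2*y^5/3 + 52*y^4/9 - 32*y^3/3 - 92*y^2/9 + 34*y/3 + 40/9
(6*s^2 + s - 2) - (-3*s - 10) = 6*s^2 + 4*s + 8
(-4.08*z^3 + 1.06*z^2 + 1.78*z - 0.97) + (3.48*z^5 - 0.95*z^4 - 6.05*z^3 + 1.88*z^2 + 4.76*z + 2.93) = 3.48*z^5 - 0.95*z^4 - 10.13*z^3 + 2.94*z^2 + 6.54*z + 1.96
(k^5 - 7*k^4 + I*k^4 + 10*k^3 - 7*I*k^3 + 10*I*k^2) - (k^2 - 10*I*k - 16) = k^5 - 7*k^4 + I*k^4 + 10*k^3 - 7*I*k^3 - k^2 + 10*I*k^2 + 10*I*k + 16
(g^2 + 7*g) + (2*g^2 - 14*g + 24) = 3*g^2 - 7*g + 24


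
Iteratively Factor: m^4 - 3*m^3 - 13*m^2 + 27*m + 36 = (m + 3)*(m^3 - 6*m^2 + 5*m + 12) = (m - 3)*(m + 3)*(m^2 - 3*m - 4) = (m - 4)*(m - 3)*(m + 3)*(m + 1)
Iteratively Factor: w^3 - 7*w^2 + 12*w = (w - 3)*(w^2 - 4*w) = w*(w - 3)*(w - 4)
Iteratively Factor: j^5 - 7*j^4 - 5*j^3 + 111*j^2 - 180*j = (j - 3)*(j^4 - 4*j^3 - 17*j^2 + 60*j) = (j - 5)*(j - 3)*(j^3 + j^2 - 12*j) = (j - 5)*(j - 3)^2*(j^2 + 4*j) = (j - 5)*(j - 3)^2*(j + 4)*(j)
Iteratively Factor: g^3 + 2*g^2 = (g + 2)*(g^2) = g*(g + 2)*(g)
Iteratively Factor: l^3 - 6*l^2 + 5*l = (l - 5)*(l^2 - l) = l*(l - 5)*(l - 1)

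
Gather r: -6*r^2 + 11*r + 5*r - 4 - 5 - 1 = -6*r^2 + 16*r - 10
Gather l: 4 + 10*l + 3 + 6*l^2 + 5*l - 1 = 6*l^2 + 15*l + 6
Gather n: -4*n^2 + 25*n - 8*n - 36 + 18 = -4*n^2 + 17*n - 18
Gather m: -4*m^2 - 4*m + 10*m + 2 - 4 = -4*m^2 + 6*m - 2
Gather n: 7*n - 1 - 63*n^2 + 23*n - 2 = -63*n^2 + 30*n - 3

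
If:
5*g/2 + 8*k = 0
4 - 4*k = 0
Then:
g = -16/5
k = 1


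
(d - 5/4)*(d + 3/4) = d^2 - d/2 - 15/16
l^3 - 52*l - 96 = (l - 8)*(l + 2)*(l + 6)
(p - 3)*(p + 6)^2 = p^3 + 9*p^2 - 108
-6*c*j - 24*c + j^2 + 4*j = (-6*c + j)*(j + 4)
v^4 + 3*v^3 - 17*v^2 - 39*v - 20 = (v - 4)*(v + 1)^2*(v + 5)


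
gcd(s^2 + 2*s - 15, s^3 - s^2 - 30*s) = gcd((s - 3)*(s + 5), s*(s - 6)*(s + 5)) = s + 5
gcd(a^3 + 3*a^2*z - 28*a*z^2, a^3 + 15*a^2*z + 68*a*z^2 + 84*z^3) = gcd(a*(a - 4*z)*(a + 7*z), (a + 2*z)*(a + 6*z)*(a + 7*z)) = a + 7*z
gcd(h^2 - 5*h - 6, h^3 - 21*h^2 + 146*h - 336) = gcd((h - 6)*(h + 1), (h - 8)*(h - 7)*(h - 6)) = h - 6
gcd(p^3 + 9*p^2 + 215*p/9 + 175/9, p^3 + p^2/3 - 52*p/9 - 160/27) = p + 5/3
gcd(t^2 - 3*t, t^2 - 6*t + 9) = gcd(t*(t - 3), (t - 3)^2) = t - 3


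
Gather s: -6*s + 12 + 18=30 - 6*s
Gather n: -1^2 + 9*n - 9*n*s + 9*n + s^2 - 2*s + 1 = n*(18 - 9*s) + s^2 - 2*s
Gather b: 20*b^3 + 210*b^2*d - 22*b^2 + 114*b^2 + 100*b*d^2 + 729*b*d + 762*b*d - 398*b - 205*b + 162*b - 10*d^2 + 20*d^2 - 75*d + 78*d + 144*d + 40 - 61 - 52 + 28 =20*b^3 + b^2*(210*d + 92) + b*(100*d^2 + 1491*d - 441) + 10*d^2 + 147*d - 45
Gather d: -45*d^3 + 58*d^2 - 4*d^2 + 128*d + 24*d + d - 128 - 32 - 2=-45*d^3 + 54*d^2 + 153*d - 162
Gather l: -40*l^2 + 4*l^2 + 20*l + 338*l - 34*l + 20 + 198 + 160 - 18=-36*l^2 + 324*l + 360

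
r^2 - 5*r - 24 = (r - 8)*(r + 3)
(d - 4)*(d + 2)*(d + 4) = d^3 + 2*d^2 - 16*d - 32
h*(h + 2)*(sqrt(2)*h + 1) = sqrt(2)*h^3 + h^2 + 2*sqrt(2)*h^2 + 2*h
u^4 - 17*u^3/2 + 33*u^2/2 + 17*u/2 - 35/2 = (u - 5)*(u - 7/2)*(u - 1)*(u + 1)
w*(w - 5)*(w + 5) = w^3 - 25*w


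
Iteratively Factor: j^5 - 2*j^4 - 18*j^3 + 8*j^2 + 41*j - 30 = (j + 3)*(j^4 - 5*j^3 - 3*j^2 + 17*j - 10) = (j - 5)*(j + 3)*(j^3 - 3*j + 2) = (j - 5)*(j + 2)*(j + 3)*(j^2 - 2*j + 1) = (j - 5)*(j - 1)*(j + 2)*(j + 3)*(j - 1)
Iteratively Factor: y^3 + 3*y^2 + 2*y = (y + 2)*(y^2 + y) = (y + 1)*(y + 2)*(y)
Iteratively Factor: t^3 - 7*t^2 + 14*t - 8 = (t - 4)*(t^2 - 3*t + 2) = (t - 4)*(t - 2)*(t - 1)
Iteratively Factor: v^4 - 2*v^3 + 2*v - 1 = (v + 1)*(v^3 - 3*v^2 + 3*v - 1) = (v - 1)*(v + 1)*(v^2 - 2*v + 1) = (v - 1)^2*(v + 1)*(v - 1)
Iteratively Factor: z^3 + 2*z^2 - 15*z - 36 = (z + 3)*(z^2 - z - 12) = (z + 3)^2*(z - 4)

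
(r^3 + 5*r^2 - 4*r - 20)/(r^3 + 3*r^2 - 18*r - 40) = (r - 2)/(r - 4)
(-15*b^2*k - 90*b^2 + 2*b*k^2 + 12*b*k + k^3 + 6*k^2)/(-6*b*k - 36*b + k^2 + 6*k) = (15*b^2 - 2*b*k - k^2)/(6*b - k)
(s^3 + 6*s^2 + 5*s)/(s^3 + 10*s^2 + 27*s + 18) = s*(s + 5)/(s^2 + 9*s + 18)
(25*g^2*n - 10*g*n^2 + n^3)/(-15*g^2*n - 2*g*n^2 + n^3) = (-5*g + n)/(3*g + n)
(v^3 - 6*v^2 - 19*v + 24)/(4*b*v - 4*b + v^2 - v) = (v^2 - 5*v - 24)/(4*b + v)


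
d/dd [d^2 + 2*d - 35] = 2*d + 2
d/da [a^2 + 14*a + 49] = 2*a + 14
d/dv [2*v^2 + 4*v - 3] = 4*v + 4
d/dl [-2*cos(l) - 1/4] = 2*sin(l)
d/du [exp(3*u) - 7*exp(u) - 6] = (3*exp(2*u) - 7)*exp(u)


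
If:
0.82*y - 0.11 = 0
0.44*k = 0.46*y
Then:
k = 0.14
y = 0.13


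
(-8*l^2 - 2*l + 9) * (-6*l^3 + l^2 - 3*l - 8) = 48*l^5 + 4*l^4 - 32*l^3 + 79*l^2 - 11*l - 72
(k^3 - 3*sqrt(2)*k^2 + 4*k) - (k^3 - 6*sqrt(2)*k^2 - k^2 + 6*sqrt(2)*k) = k^2 + 3*sqrt(2)*k^2 - 6*sqrt(2)*k + 4*k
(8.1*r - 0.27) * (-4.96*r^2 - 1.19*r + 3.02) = -40.176*r^3 - 8.2998*r^2 + 24.7833*r - 0.8154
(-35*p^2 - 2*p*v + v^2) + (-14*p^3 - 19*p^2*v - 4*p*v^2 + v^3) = -14*p^3 - 19*p^2*v - 35*p^2 - 4*p*v^2 - 2*p*v + v^3 + v^2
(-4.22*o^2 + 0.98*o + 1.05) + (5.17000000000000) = -4.22*o^2 + 0.98*o + 6.22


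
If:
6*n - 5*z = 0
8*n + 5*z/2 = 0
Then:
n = 0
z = 0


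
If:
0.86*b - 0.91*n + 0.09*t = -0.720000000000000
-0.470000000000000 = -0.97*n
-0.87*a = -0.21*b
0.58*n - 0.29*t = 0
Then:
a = -0.10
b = -0.43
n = 0.48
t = 0.97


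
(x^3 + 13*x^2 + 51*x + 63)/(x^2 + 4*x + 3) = (x^2 + 10*x + 21)/(x + 1)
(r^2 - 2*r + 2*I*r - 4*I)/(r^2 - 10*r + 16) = (r + 2*I)/(r - 8)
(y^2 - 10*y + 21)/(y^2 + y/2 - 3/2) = 2*(y^2 - 10*y + 21)/(2*y^2 + y - 3)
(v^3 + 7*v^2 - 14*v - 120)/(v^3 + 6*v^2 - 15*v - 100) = (v + 6)/(v + 5)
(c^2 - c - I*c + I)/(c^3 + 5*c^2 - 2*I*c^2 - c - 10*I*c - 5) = (c - 1)/(c^2 + c*(5 - I) - 5*I)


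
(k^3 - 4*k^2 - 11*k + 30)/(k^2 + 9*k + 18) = (k^2 - 7*k + 10)/(k + 6)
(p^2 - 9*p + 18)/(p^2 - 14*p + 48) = (p - 3)/(p - 8)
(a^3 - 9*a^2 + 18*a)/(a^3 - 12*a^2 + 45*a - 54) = a/(a - 3)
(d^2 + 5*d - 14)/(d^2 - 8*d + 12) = (d + 7)/(d - 6)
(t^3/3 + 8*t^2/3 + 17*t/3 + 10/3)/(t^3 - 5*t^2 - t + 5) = (t^2 + 7*t + 10)/(3*(t^2 - 6*t + 5))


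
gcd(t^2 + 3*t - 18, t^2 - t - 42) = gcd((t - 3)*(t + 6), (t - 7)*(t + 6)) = t + 6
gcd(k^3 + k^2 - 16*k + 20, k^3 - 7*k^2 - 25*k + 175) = k + 5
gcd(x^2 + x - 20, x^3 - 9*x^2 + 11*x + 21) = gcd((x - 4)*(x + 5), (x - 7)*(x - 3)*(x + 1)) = 1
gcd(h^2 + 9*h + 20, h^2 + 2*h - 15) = h + 5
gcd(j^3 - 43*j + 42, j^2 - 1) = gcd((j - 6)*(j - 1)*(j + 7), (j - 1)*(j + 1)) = j - 1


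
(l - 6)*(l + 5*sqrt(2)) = l^2 - 6*l + 5*sqrt(2)*l - 30*sqrt(2)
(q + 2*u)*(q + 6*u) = q^2 + 8*q*u + 12*u^2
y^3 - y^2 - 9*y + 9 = (y - 3)*(y - 1)*(y + 3)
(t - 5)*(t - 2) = t^2 - 7*t + 10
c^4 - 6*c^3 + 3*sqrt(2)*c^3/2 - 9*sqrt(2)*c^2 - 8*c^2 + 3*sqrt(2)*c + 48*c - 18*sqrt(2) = (c - 6)*(c - sqrt(2))*(c - sqrt(2)/2)*(c + 3*sqrt(2))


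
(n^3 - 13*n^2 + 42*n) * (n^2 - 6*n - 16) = n^5 - 19*n^4 + 104*n^3 - 44*n^2 - 672*n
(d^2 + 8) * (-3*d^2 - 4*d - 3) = -3*d^4 - 4*d^3 - 27*d^2 - 32*d - 24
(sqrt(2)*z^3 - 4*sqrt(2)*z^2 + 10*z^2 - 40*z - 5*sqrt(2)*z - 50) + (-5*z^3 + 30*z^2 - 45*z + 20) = -5*z^3 + sqrt(2)*z^3 - 4*sqrt(2)*z^2 + 40*z^2 - 85*z - 5*sqrt(2)*z - 30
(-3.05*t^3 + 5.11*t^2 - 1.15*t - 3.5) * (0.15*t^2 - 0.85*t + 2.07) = -0.4575*t^5 + 3.359*t^4 - 10.8295*t^3 + 11.0302*t^2 + 0.5945*t - 7.245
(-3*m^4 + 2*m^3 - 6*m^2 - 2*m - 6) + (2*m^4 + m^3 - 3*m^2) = -m^4 + 3*m^3 - 9*m^2 - 2*m - 6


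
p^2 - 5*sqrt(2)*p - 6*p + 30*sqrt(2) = (p - 6)*(p - 5*sqrt(2))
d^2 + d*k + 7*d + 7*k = (d + 7)*(d + k)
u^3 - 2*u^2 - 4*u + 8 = (u - 2)^2*(u + 2)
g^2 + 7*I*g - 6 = (g + I)*(g + 6*I)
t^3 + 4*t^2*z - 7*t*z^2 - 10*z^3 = (t - 2*z)*(t + z)*(t + 5*z)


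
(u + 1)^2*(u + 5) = u^3 + 7*u^2 + 11*u + 5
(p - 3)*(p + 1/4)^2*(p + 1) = p^4 - 3*p^3/2 - 63*p^2/16 - 13*p/8 - 3/16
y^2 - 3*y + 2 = (y - 2)*(y - 1)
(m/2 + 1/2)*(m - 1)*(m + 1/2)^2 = m^4/2 + m^3/2 - 3*m^2/8 - m/2 - 1/8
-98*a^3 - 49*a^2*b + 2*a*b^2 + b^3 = (-7*a + b)*(2*a + b)*(7*a + b)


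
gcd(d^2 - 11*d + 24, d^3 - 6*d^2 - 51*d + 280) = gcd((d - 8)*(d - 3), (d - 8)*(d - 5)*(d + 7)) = d - 8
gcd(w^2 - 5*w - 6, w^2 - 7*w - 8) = w + 1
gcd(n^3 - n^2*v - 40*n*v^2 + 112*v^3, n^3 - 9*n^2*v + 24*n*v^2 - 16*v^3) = n^2 - 8*n*v + 16*v^2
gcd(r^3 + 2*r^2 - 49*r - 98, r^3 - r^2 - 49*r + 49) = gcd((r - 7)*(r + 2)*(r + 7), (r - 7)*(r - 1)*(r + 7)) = r^2 - 49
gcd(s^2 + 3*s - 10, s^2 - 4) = s - 2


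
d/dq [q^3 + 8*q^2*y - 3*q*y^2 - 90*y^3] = 3*q^2 + 16*q*y - 3*y^2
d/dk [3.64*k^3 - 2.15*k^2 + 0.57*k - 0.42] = 10.92*k^2 - 4.3*k + 0.57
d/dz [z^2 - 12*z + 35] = 2*z - 12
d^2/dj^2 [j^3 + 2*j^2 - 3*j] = 6*j + 4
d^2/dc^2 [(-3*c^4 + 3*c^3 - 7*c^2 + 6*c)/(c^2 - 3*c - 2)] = 2*(-3*c^6 + 27*c^5 - 63*c^4 - 126*c^3 - 60*c^2 + 72*c - 64)/(c^6 - 9*c^5 + 21*c^4 + 9*c^3 - 42*c^2 - 36*c - 8)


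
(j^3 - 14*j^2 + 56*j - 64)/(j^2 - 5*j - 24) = (j^2 - 6*j + 8)/(j + 3)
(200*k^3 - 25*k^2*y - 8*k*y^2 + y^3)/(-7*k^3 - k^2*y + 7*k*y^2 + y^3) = (-200*k^3 + 25*k^2*y + 8*k*y^2 - y^3)/(7*k^3 + k^2*y - 7*k*y^2 - y^3)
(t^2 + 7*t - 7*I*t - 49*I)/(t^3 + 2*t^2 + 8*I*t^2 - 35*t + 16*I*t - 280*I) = (t - 7*I)/(t^2 + t*(-5 + 8*I) - 40*I)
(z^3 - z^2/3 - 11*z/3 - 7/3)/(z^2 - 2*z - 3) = (3*z^2 - 4*z - 7)/(3*(z - 3))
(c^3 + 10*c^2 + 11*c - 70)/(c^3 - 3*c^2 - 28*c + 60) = (c + 7)/(c - 6)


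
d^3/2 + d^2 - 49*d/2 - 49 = (d/2 + 1)*(d - 7)*(d + 7)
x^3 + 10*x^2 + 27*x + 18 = (x + 1)*(x + 3)*(x + 6)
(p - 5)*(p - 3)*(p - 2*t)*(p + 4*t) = p^4 + 2*p^3*t - 8*p^3 - 8*p^2*t^2 - 16*p^2*t + 15*p^2 + 64*p*t^2 + 30*p*t - 120*t^2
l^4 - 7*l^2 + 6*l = l*(l - 2)*(l - 1)*(l + 3)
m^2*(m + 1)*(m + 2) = m^4 + 3*m^3 + 2*m^2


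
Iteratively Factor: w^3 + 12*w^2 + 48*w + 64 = (w + 4)*(w^2 + 8*w + 16) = (w + 4)^2*(w + 4)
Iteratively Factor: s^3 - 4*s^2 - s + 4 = (s - 1)*(s^2 - 3*s - 4) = (s - 1)*(s + 1)*(s - 4)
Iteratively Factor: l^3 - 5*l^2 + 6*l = (l)*(l^2 - 5*l + 6) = l*(l - 2)*(l - 3)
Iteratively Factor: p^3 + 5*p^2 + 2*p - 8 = (p + 4)*(p^2 + p - 2) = (p - 1)*(p + 4)*(p + 2)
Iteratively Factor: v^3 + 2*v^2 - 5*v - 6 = (v - 2)*(v^2 + 4*v + 3) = (v - 2)*(v + 1)*(v + 3)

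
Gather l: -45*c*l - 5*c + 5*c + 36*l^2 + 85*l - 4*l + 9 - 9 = 36*l^2 + l*(81 - 45*c)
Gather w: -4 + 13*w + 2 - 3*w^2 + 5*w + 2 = -3*w^2 + 18*w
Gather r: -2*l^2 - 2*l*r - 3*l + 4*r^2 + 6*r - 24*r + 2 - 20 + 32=-2*l^2 - 3*l + 4*r^2 + r*(-2*l - 18) + 14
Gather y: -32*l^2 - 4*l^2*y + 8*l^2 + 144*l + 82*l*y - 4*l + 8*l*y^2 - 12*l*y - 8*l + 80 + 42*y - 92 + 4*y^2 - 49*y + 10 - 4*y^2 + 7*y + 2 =-24*l^2 + 8*l*y^2 + 132*l + y*(-4*l^2 + 70*l)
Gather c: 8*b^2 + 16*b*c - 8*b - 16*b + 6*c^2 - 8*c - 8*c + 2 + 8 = 8*b^2 - 24*b + 6*c^2 + c*(16*b - 16) + 10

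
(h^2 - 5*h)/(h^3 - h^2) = (h - 5)/(h*(h - 1))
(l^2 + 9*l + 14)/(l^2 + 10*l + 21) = (l + 2)/(l + 3)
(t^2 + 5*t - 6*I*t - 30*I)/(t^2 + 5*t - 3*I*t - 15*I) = (t - 6*I)/(t - 3*I)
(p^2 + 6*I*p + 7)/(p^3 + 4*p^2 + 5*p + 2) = (p^2 + 6*I*p + 7)/(p^3 + 4*p^2 + 5*p + 2)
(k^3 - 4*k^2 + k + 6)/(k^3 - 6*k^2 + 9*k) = (k^2 - k - 2)/(k*(k - 3))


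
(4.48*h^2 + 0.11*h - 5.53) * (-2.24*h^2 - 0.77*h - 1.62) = -10.0352*h^4 - 3.696*h^3 + 5.0449*h^2 + 4.0799*h + 8.9586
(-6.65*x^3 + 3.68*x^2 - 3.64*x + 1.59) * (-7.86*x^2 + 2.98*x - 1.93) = 52.269*x^5 - 48.7418*x^4 + 52.4113*x^3 - 30.447*x^2 + 11.7634*x - 3.0687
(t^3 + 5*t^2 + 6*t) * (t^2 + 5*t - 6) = t^5 + 10*t^4 + 25*t^3 - 36*t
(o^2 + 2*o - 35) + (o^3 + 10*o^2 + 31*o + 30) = o^3 + 11*o^2 + 33*o - 5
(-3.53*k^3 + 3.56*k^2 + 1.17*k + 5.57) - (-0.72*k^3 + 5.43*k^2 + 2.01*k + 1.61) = -2.81*k^3 - 1.87*k^2 - 0.84*k + 3.96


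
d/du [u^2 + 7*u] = 2*u + 7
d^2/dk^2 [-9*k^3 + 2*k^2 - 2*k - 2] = 4 - 54*k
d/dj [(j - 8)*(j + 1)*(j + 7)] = 3*j^2 - 57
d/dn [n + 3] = 1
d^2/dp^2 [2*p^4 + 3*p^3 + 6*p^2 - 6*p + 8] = 24*p^2 + 18*p + 12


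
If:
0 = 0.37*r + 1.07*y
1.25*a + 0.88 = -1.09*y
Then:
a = -0.872*y - 0.704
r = -2.89189189189189*y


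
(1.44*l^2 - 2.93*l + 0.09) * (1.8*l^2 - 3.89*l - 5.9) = 2.592*l^4 - 10.8756*l^3 + 3.0637*l^2 + 16.9369*l - 0.531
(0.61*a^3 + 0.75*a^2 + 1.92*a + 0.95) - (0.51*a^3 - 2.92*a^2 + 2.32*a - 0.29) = 0.1*a^3 + 3.67*a^2 - 0.4*a + 1.24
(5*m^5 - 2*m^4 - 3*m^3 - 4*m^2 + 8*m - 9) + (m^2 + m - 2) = 5*m^5 - 2*m^4 - 3*m^3 - 3*m^2 + 9*m - 11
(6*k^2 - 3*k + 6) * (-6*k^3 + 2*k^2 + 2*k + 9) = -36*k^5 + 30*k^4 - 30*k^3 + 60*k^2 - 15*k + 54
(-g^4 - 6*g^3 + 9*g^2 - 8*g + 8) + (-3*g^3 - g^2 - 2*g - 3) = -g^4 - 9*g^3 + 8*g^2 - 10*g + 5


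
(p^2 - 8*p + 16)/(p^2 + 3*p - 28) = (p - 4)/(p + 7)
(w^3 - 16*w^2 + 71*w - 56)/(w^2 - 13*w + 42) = (w^2 - 9*w + 8)/(w - 6)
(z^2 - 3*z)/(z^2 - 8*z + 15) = z/(z - 5)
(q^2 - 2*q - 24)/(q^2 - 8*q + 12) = (q + 4)/(q - 2)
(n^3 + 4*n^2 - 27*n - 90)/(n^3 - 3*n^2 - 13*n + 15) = (n + 6)/(n - 1)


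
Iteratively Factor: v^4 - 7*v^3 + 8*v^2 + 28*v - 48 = (v - 3)*(v^3 - 4*v^2 - 4*v + 16) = (v - 4)*(v - 3)*(v^2 - 4) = (v - 4)*(v - 3)*(v - 2)*(v + 2)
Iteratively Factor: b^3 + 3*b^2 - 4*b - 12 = (b + 3)*(b^2 - 4) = (b - 2)*(b + 3)*(b + 2)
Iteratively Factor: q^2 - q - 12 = (q + 3)*(q - 4)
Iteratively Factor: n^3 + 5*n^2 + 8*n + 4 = (n + 1)*(n^2 + 4*n + 4) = (n + 1)*(n + 2)*(n + 2)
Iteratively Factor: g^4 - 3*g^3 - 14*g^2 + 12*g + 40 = (g - 2)*(g^3 - g^2 - 16*g - 20) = (g - 2)*(g + 2)*(g^2 - 3*g - 10) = (g - 5)*(g - 2)*(g + 2)*(g + 2)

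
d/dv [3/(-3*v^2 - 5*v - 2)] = 3*(6*v + 5)/(3*v^2 + 5*v + 2)^2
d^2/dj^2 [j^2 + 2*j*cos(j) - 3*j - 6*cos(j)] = -2*j*cos(j) - 4*sin(j) + 6*cos(j) + 2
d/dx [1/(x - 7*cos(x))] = -(7*sin(x) + 1)/(x - 7*cos(x))^2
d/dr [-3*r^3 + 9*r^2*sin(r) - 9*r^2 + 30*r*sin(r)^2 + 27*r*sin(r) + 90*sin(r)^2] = 9*r^2*cos(r) - 9*r^2 + 18*r*sin(r) + 30*r*sin(2*r) + 27*r*cos(r) - 18*r + 30*sin(r)^2 + 27*sin(r) + 90*sin(2*r)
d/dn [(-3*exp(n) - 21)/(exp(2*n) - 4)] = 3*(2*(exp(n) + 7)*exp(n) - exp(2*n) + 4)*exp(n)/(exp(2*n) - 4)^2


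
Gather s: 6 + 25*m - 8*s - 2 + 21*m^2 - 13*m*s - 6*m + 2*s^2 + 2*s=21*m^2 + 19*m + 2*s^2 + s*(-13*m - 6) + 4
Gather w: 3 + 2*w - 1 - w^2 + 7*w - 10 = -w^2 + 9*w - 8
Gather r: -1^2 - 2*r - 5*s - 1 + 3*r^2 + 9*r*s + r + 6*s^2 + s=3*r^2 + r*(9*s - 1) + 6*s^2 - 4*s - 2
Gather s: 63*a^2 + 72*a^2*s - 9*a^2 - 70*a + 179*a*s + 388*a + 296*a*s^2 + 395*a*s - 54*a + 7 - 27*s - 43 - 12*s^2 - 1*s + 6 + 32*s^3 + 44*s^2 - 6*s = 54*a^2 + 264*a + 32*s^3 + s^2*(296*a + 32) + s*(72*a^2 + 574*a - 34) - 30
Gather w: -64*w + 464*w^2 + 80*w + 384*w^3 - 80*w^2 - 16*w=384*w^3 + 384*w^2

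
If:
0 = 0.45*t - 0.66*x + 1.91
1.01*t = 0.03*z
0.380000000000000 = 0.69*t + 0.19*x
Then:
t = -0.21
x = 2.75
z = -6.98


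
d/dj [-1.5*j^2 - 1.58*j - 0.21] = -3.0*j - 1.58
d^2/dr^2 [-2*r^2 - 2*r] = -4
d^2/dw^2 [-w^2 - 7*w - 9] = -2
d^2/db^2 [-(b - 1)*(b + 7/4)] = -2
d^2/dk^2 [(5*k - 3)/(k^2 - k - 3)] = 2*((8 - 15*k)*(-k^2 + k + 3) - (2*k - 1)^2*(5*k - 3))/(-k^2 + k + 3)^3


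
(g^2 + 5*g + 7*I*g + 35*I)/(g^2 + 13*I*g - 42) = (g + 5)/(g + 6*I)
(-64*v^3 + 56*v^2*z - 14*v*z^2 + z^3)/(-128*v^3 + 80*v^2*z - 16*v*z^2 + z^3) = (-2*v + z)/(-4*v + z)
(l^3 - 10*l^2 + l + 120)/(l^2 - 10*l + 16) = (l^2 - 2*l - 15)/(l - 2)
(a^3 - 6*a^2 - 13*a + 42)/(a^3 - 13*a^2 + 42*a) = (a^2 + a - 6)/(a*(a - 6))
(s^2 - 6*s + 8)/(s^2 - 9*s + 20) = (s - 2)/(s - 5)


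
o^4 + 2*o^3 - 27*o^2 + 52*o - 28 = (o - 2)^2*(o - 1)*(o + 7)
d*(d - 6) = d^2 - 6*d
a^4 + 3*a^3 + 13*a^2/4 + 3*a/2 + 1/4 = (a + 1/2)^2*(a + 1)^2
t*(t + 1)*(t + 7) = t^3 + 8*t^2 + 7*t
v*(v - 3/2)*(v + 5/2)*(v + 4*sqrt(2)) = v^4 + v^3 + 4*sqrt(2)*v^3 - 15*v^2/4 + 4*sqrt(2)*v^2 - 15*sqrt(2)*v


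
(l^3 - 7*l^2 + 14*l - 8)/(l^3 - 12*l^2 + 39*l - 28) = (l - 2)/(l - 7)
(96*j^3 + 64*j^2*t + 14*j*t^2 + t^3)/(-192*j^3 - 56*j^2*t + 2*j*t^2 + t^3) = (4*j + t)/(-8*j + t)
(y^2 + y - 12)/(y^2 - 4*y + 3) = (y + 4)/(y - 1)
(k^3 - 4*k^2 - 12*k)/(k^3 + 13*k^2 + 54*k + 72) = k*(k^2 - 4*k - 12)/(k^3 + 13*k^2 + 54*k + 72)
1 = 1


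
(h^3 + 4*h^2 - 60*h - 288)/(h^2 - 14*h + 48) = (h^2 + 12*h + 36)/(h - 6)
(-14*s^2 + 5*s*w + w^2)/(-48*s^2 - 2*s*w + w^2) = (14*s^2 - 5*s*w - w^2)/(48*s^2 + 2*s*w - w^2)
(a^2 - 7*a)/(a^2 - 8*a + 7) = a/(a - 1)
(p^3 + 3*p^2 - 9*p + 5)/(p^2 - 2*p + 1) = p + 5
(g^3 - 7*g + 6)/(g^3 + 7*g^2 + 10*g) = (g^3 - 7*g + 6)/(g*(g^2 + 7*g + 10))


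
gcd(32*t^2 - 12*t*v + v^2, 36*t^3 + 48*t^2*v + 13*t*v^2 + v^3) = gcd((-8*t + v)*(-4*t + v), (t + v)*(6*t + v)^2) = 1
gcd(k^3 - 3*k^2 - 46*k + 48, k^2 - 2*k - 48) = k^2 - 2*k - 48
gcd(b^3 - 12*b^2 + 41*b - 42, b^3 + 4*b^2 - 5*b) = 1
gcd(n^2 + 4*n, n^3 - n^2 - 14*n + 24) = n + 4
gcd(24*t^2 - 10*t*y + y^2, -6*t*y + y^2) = -6*t + y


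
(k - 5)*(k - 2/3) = k^2 - 17*k/3 + 10/3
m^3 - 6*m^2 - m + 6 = (m - 6)*(m - 1)*(m + 1)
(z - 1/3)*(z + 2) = z^2 + 5*z/3 - 2/3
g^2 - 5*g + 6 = (g - 3)*(g - 2)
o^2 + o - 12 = (o - 3)*(o + 4)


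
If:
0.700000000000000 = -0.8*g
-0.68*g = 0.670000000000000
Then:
No Solution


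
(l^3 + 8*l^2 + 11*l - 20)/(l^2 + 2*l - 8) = (l^2 + 4*l - 5)/(l - 2)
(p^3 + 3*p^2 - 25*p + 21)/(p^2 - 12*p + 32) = (p^3 + 3*p^2 - 25*p + 21)/(p^2 - 12*p + 32)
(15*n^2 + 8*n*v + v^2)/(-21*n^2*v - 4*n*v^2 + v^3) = (5*n + v)/(v*(-7*n + v))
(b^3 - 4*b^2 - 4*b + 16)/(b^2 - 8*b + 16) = (b^2 - 4)/(b - 4)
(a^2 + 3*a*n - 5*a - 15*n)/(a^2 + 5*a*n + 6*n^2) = (a - 5)/(a + 2*n)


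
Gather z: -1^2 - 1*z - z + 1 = -2*z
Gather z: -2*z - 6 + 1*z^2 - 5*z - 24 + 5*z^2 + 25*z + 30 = 6*z^2 + 18*z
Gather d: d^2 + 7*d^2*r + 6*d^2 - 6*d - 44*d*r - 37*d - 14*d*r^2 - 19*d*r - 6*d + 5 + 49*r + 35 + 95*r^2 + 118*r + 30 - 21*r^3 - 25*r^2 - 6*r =d^2*(7*r + 7) + d*(-14*r^2 - 63*r - 49) - 21*r^3 + 70*r^2 + 161*r + 70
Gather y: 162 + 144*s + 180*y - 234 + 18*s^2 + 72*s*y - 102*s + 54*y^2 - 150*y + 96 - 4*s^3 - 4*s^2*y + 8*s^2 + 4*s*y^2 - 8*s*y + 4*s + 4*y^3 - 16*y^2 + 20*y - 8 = -4*s^3 + 26*s^2 + 46*s + 4*y^3 + y^2*(4*s + 38) + y*(-4*s^2 + 64*s + 50) + 16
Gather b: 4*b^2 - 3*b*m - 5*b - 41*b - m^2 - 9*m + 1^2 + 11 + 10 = 4*b^2 + b*(-3*m - 46) - m^2 - 9*m + 22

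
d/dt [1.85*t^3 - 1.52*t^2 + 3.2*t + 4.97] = 5.55*t^2 - 3.04*t + 3.2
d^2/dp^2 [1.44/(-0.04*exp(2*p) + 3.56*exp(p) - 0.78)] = (-1.44*(0.08*exp(p) - 3.56)*(0.16*exp(p) - 7.12)*exp(p) + (0.2304*exp(p) - 5.1264)*(0.04*exp(2*p) - 3.56*exp(p) + 0.78))*exp(p)/(0.04*exp(2*p) - 3.56*exp(p) + 0.78)^3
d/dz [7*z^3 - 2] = 21*z^2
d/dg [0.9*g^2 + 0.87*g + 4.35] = 1.8*g + 0.87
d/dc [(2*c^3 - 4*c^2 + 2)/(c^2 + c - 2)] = 2*(c^2 + 4*c - 1)/(c^2 + 4*c + 4)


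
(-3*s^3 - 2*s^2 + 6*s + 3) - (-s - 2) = -3*s^3 - 2*s^2 + 7*s + 5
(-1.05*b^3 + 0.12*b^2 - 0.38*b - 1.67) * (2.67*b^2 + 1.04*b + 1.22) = -2.8035*b^5 - 0.7716*b^4 - 2.1708*b^3 - 4.7077*b^2 - 2.2004*b - 2.0374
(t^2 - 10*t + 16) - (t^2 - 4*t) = 16 - 6*t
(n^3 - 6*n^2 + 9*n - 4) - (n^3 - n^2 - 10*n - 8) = -5*n^2 + 19*n + 4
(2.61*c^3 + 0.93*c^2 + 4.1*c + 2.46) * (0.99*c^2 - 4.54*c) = 2.5839*c^5 - 10.9287*c^4 - 0.163200000000001*c^3 - 16.1786*c^2 - 11.1684*c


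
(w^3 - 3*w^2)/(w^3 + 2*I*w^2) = (w - 3)/(w + 2*I)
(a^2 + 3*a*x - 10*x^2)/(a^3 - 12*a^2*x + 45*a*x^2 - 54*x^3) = (a^2 + 3*a*x - 10*x^2)/(a^3 - 12*a^2*x + 45*a*x^2 - 54*x^3)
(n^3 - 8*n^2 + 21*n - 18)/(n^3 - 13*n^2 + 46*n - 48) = (n - 3)/(n - 8)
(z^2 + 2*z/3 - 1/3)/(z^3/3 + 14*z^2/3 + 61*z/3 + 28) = (3*z^2 + 2*z - 1)/(z^3 + 14*z^2 + 61*z + 84)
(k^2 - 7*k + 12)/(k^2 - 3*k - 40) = (-k^2 + 7*k - 12)/(-k^2 + 3*k + 40)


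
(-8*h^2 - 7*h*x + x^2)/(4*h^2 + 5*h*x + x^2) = (-8*h + x)/(4*h + x)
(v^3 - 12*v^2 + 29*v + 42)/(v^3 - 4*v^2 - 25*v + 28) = (v^2 - 5*v - 6)/(v^2 + 3*v - 4)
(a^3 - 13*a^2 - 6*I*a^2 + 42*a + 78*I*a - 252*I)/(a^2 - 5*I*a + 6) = (a^2 - 13*a + 42)/(a + I)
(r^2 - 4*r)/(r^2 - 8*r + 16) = r/(r - 4)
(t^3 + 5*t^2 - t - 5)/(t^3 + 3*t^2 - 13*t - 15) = (t - 1)/(t - 3)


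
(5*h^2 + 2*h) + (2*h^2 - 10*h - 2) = 7*h^2 - 8*h - 2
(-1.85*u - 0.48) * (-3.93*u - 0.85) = 7.2705*u^2 + 3.4589*u + 0.408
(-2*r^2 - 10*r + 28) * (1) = -2*r^2 - 10*r + 28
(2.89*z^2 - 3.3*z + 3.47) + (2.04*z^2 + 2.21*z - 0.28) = 4.93*z^2 - 1.09*z + 3.19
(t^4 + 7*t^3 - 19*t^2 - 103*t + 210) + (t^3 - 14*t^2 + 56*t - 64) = t^4 + 8*t^3 - 33*t^2 - 47*t + 146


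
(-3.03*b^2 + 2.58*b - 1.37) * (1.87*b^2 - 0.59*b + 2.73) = -5.6661*b^4 + 6.6123*b^3 - 12.356*b^2 + 7.8517*b - 3.7401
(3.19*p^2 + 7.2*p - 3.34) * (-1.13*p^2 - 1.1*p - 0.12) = -3.6047*p^4 - 11.645*p^3 - 4.5286*p^2 + 2.81*p + 0.4008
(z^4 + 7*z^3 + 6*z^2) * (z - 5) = z^5 + 2*z^4 - 29*z^3 - 30*z^2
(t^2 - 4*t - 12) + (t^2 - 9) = 2*t^2 - 4*t - 21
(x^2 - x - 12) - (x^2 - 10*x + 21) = 9*x - 33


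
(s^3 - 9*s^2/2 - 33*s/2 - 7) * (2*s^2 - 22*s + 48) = 2*s^5 - 31*s^4 + 114*s^3 + 133*s^2 - 638*s - 336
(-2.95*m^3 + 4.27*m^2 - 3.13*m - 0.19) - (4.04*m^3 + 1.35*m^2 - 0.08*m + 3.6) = -6.99*m^3 + 2.92*m^2 - 3.05*m - 3.79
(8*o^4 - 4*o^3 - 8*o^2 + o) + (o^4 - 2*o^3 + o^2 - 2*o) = 9*o^4 - 6*o^3 - 7*o^2 - o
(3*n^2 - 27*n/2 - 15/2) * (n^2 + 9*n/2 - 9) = 3*n^4 - 381*n^2/4 + 351*n/4 + 135/2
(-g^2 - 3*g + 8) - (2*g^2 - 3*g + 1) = 7 - 3*g^2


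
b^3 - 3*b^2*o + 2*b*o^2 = b*(b - 2*o)*(b - o)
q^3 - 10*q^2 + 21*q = q*(q - 7)*(q - 3)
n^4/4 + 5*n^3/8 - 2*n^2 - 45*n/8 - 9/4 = (n/4 + 1/2)*(n - 3)*(n + 1/2)*(n + 3)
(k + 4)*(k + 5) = k^2 + 9*k + 20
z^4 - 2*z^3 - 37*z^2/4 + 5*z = z*(z - 4)*(z - 1/2)*(z + 5/2)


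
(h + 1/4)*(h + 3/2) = h^2 + 7*h/4 + 3/8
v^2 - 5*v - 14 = (v - 7)*(v + 2)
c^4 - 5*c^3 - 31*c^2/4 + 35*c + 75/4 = (c - 5)*(c - 3)*(c + 1/2)*(c + 5/2)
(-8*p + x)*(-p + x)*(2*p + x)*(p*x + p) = 16*p^4*x + 16*p^4 - 10*p^3*x^2 - 10*p^3*x - 7*p^2*x^3 - 7*p^2*x^2 + p*x^4 + p*x^3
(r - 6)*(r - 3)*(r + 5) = r^3 - 4*r^2 - 27*r + 90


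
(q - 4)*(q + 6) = q^2 + 2*q - 24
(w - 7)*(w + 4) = w^2 - 3*w - 28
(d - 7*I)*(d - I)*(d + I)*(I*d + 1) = I*d^4 + 8*d^3 - 6*I*d^2 + 8*d - 7*I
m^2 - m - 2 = (m - 2)*(m + 1)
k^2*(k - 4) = k^3 - 4*k^2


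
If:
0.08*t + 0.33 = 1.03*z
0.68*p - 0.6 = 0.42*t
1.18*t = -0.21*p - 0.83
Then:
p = 0.40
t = -0.78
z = 0.26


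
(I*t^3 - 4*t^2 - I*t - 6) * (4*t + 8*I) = 4*I*t^4 - 24*t^3 - 36*I*t^2 - 16*t - 48*I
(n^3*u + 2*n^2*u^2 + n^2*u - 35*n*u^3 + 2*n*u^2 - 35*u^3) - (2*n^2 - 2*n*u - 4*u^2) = n^3*u + 2*n^2*u^2 + n^2*u - 2*n^2 - 35*n*u^3 + 2*n*u^2 + 2*n*u - 35*u^3 + 4*u^2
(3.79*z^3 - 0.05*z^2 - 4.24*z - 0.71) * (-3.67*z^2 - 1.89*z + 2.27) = -13.9093*z^5 - 6.9796*z^4 + 24.2586*z^3 + 10.5058*z^2 - 8.2829*z - 1.6117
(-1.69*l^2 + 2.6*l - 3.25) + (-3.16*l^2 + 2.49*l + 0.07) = -4.85*l^2 + 5.09*l - 3.18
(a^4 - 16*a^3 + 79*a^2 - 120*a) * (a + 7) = a^5 - 9*a^4 - 33*a^3 + 433*a^2 - 840*a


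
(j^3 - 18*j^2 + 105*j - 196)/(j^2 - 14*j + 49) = j - 4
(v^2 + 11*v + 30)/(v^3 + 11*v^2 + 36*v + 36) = (v + 5)/(v^2 + 5*v + 6)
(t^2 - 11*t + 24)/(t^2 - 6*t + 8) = (t^2 - 11*t + 24)/(t^2 - 6*t + 8)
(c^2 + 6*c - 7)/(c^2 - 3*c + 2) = (c + 7)/(c - 2)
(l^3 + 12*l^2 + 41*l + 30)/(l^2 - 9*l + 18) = (l^3 + 12*l^2 + 41*l + 30)/(l^2 - 9*l + 18)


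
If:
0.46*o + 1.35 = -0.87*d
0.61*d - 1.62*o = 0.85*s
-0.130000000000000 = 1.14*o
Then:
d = -1.49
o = -0.11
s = -0.85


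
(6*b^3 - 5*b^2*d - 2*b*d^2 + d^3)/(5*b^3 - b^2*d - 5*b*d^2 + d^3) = (6*b^2 + b*d - d^2)/(5*b^2 + 4*b*d - d^2)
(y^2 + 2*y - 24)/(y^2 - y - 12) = (y + 6)/(y + 3)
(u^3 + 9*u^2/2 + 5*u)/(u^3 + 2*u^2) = (u + 5/2)/u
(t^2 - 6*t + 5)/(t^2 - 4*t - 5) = (t - 1)/(t + 1)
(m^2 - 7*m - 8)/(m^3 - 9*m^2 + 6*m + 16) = 1/(m - 2)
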